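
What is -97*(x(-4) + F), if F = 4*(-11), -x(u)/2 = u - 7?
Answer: 2134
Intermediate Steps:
x(u) = 14 - 2*u (x(u) = -2*(u - 7) = -2*(-7 + u) = 14 - 2*u)
F = -44
-97*(x(-4) + F) = -97*((14 - 2*(-4)) - 44) = -97*((14 + 8) - 44) = -97*(22 - 44) = -97*(-22) = 2134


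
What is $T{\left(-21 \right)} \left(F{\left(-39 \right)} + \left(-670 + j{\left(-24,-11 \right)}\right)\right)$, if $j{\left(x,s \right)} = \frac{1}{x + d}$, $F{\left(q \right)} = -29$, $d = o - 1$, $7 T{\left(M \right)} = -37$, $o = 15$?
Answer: $\frac{258667}{70} \approx 3695.2$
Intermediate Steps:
$T{\left(M \right)} = - \frac{37}{7}$ ($T{\left(M \right)} = \frac{1}{7} \left(-37\right) = - \frac{37}{7}$)
$d = 14$ ($d = 15 - 1 = 14$)
$j{\left(x,s \right)} = \frac{1}{14 + x}$ ($j{\left(x,s \right)} = \frac{1}{x + 14} = \frac{1}{14 + x}$)
$T{\left(-21 \right)} \left(F{\left(-39 \right)} + \left(-670 + j{\left(-24,-11 \right)}\right)\right) = - \frac{37 \left(-29 - \left(670 - \frac{1}{14 - 24}\right)\right)}{7} = - \frac{37 \left(-29 - \left(670 - \frac{1}{-10}\right)\right)}{7} = - \frac{37 \left(-29 - \frac{6701}{10}\right)}{7} = \left(- \frac{37}{7}\right) \left(- \frac{6991}{10}\right) = \frac{258667}{70}$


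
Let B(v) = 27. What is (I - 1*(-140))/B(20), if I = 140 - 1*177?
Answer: 103/27 ≈ 3.8148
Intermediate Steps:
I = -37 (I = 140 - 177 = -37)
(I - 1*(-140))/B(20) = (-37 - 1*(-140))/27 = (-37 + 140)*(1/27) = 103*(1/27) = 103/27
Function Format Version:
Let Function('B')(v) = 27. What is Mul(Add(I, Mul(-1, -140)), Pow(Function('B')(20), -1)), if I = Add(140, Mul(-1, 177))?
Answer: Rational(103, 27) ≈ 3.8148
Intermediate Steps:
I = -37 (I = Add(140, -177) = -37)
Mul(Add(I, Mul(-1, -140)), Pow(Function('B')(20), -1)) = Mul(Add(-37, Mul(-1, -140)), Pow(27, -1)) = Mul(Add(-37, 140), Rational(1, 27)) = Mul(103, Rational(1, 27)) = Rational(103, 27)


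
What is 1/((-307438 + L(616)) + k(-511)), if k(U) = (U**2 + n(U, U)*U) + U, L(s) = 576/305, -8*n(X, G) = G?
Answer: -2440/193897617 ≈ -1.2584e-5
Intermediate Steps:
n(X, G) = -G/8
L(s) = 576/305 (L(s) = 576*(1/305) = 576/305)
k(U) = U + 7*U**2/8 (k(U) = (U**2 + (-U/8)*U) + U = (U**2 - U**2/8) + U = 7*U**2/8 + U = U + 7*U**2/8)
1/((-307438 + L(616)) + k(-511)) = 1/((-307438 + 576/305) + (1/8)*(-511)*(8 + 7*(-511))) = 1/(-93768014/305 + (1/8)*(-511)*(8 - 3577)) = 1/(-93768014/305 + (1/8)*(-511)*(-3569)) = 1/(-93768014/305 + 1823759/8) = 1/(-193897617/2440) = -2440/193897617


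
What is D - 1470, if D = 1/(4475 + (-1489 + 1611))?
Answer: -6757589/4597 ≈ -1470.0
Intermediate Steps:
D = 1/4597 (D = 1/(4475 + 122) = 1/4597 ≈ 0.00021753)
D - 1470 = 1/4597 - 1470 = -6757589/4597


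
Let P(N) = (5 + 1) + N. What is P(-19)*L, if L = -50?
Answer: 650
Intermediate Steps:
P(N) = 6 + N
P(-19)*L = (6 - 19)*(-50) = -13*(-50) = 650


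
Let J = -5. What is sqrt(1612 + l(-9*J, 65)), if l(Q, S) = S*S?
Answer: sqrt(5837) ≈ 76.400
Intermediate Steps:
l(Q, S) = S**2
sqrt(1612 + l(-9*J, 65)) = sqrt(1612 + 65**2) = sqrt(1612 + 4225) = sqrt(5837)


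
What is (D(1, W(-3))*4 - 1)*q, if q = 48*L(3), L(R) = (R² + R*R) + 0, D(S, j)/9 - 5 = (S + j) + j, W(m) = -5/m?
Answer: 289440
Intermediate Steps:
D(S, j) = 45 + 9*S + 18*j (D(S, j) = 45 + 9*((S + j) + j) = 45 + 9*(S + 2*j) = 45 + (9*S + 18*j) = 45 + 9*S + 18*j)
L(R) = 2*R² (L(R) = (R² + R²) + 0 = 2*R² + 0 = 2*R²)
q = 864 (q = 48*(2*3²) = 48*(2*9) = 48*18 = 864)
(D(1, W(-3))*4 - 1)*q = ((45 + 9*1 + 18*(-5/(-3)))*4 - 1)*864 = ((45 + 9 + 18*(-5*(-⅓)))*4 - 1)*864 = ((45 + 9 + 18*(5/3))*4 - 1)*864 = ((45 + 9 + 30)*4 - 1)*864 = (84*4 - 1)*864 = (336 - 1)*864 = 335*864 = 289440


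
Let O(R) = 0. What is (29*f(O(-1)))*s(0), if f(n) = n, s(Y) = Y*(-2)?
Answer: 0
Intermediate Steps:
s(Y) = -2*Y
(29*f(O(-1)))*s(0) = (29*0)*(-2*0) = 0*0 = 0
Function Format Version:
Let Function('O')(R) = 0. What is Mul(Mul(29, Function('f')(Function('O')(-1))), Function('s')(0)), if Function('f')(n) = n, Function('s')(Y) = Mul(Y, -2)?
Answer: 0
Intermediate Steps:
Function('s')(Y) = Mul(-2, Y)
Mul(Mul(29, Function('f')(Function('O')(-1))), Function('s')(0)) = Mul(Mul(29, 0), Mul(-2, 0)) = Mul(0, 0) = 0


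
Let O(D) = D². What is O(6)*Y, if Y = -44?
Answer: -1584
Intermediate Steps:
O(6)*Y = 6²*(-44) = 36*(-44) = -1584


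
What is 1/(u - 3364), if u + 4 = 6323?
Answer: 1/2955 ≈ 0.00033841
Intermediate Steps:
u = 6319 (u = -4 + 6323 = 6319)
1/(u - 3364) = 1/(6319 - 3364) = 1/2955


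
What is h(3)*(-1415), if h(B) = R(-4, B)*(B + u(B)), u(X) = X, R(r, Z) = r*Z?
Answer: 101880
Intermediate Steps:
R(r, Z) = Z*r
h(B) = -8*B**2 (h(B) = (B*(-4))*(B + B) = (-4*B)*(2*B) = -8*B**2)
h(3)*(-1415) = -8*3**2*(-1415) = -8*9*(-1415) = -72*(-1415) = 101880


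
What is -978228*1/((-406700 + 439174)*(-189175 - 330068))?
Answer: 163038/2810316197 ≈ 5.8014e-5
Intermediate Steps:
-978228*1/((-406700 + 439174)*(-189175 - 330068)) = -978228/((-519243*32474)) = -978228/(-16861897182) = -978228*(-1/16861897182) = 163038/2810316197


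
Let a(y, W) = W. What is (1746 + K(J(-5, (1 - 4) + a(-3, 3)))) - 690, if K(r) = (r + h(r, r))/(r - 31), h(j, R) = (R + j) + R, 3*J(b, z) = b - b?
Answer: 1056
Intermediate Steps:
J(b, z) = 0 (J(b, z) = (b - b)/3 = (1/3)*0 = 0)
h(j, R) = j + 2*R
K(r) = 4*r/(-31 + r) (K(r) = (r + (r + 2*r))/(r - 31) = (r + 3*r)/(-31 + r) = (4*r)/(-31 + r) = 4*r/(-31 + r))
(1746 + K(J(-5, (1 - 4) + a(-3, 3)))) - 690 = (1746 + 4*0/(-31 + 0)) - 690 = (1746 + 4*0/(-31)) - 690 = (1746 + 4*0*(-1/31)) - 690 = (1746 + 0) - 690 = 1746 - 690 = 1056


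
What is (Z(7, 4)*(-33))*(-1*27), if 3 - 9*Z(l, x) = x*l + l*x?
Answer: -5247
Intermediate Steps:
Z(l, x) = ⅓ - 2*l*x/9 (Z(l, x) = ⅓ - (x*l + l*x)/9 = ⅓ - (l*x + l*x)/9 = ⅓ - 2*l*x/9)
(Z(7, 4)*(-33))*(-1*27) = ((⅓ - 2/9*7*4)*(-33))*(-1*27) = ((⅓ - 56/9)*(-33))*(-27) = -53/9*(-33)*(-27) = (583/3)*(-27) = -5247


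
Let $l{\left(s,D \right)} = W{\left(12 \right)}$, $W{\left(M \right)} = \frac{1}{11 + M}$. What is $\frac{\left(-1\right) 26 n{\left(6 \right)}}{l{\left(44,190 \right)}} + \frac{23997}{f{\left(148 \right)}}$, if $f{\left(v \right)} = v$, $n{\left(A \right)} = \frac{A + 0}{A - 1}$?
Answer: $- \frac{411039}{740} \approx -555.46$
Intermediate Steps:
$l{\left(s,D \right)} = \frac{1}{23}$ ($l{\left(s,D \right)} = \frac{1}{11 + 12} = \frac{1}{23}$)
$n{\left(A \right)} = \frac{A}{-1 + A}$
$\frac{\left(-1\right) 26 n{\left(6 \right)}}{l{\left(44,190 \right)}} + \frac{23997}{f{\left(148 \right)}} = \left(-1\right) 26 \frac{6}{-1 + 6} \frac{1}{\frac{1}{23}} + \frac{23997}{148} = - 26 \cdot \frac{6}{5} \cdot 23 + 23997 \cdot \frac{1}{148} = - 26 \cdot 6 \cdot \frac{1}{5} \cdot 23 + \frac{23997}{148} = \left(-26\right) \frac{6}{5} \cdot 23 + \frac{23997}{148} = \left(- \frac{156}{5}\right) 23 + \frac{23997}{148} = - \frac{3588}{5} + \frac{23997}{148} = - \frac{411039}{740}$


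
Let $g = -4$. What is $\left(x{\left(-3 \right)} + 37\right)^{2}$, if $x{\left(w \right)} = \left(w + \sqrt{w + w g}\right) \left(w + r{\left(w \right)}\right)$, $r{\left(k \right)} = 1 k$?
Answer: $1369$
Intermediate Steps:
$r{\left(k \right)} = k$
$x{\left(w \right)} = 2 w \left(w + \sqrt{3} \sqrt{- w}\right)$ ($x{\left(w \right)} = \left(w + \sqrt{w + w \left(-4\right)}\right) \left(w + w\right) = \left(w + \sqrt{w - 4 w}\right) 2 w = \left(w + \sqrt{- 3 w}\right) 2 w = \left(w + \sqrt{3} \sqrt{- w}\right) 2 w = 2 w \left(w + \sqrt{3} \sqrt{- w}\right)$)
$\left(x{\left(-3 \right)} + 37\right)^{2} = \left(\left(2 \left(-3\right)^{2} - 2 \sqrt{3} \left(\left(-1\right) \left(-3\right)\right)^{\frac{3}{2}}\right) + 37\right)^{2} = \left(\left(2 \cdot 9 - 2 \sqrt{3} \cdot 3^{\frac{3}{2}}\right) + 37\right)^{2} = \left(\left(18 - 2 \sqrt{3} \cdot 3 \sqrt{3}\right) + 37\right)^{2} = \left(\left(18 - 18\right) + 37\right)^{2} = \left(0 + 37\right)^{2} = 37^{2} = 1369$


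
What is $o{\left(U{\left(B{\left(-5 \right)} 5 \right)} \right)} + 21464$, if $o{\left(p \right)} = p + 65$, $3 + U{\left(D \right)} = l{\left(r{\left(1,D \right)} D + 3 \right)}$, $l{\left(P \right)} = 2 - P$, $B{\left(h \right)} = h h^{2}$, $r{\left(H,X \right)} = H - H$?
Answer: $21525$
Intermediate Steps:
$r{\left(H,X \right)} = 0$
$B{\left(h \right)} = h^{3}$
$U{\left(D \right)} = -4$ ($U{\left(D \right)} = -3 + \left(2 - \left(0 D + 3\right)\right) = -3 + \left(2 - \left(0 + 3\right)\right) = -3 + \left(2 - 3\right) = -3 - 1 = -4$)
$o{\left(p \right)} = 65 + p$
$o{\left(U{\left(B{\left(-5 \right)} 5 \right)} \right)} + 21464 = \left(65 - 4\right) + 21464 = 61 + 21464 = 21525$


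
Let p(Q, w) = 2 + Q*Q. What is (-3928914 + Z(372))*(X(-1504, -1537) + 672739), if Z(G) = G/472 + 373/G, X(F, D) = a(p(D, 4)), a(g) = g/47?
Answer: -732562645060851092/257889 ≈ -2.8406e+12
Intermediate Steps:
p(Q, w) = 2 + Q**2
a(g) = g/47 (a(g) = g*(1/47) = g/47)
X(F, D) = 2/47 + D**2/47 (X(F, D) = (2 + D**2)/47 = 2/47 + D**2/47)
Z(G) = 373/G + G/472 (Z(G) = G*(1/472) + 373/G = G/472 + 373/G = 373/G + G/472)
(-3928914 + Z(372))*(X(-1504, -1537) + 672739) = (-3928914 + (373/372 + (1/472)*372))*((2/47 + (1/47)*(-1537)**2) + 672739) = (-3928914 + (373*(1/372) + 93/118))*((2/47 + (1/47)*2362369) + 672739) = (-3928914 + (373/372 + 93/118))*((2/47 + 2362369/47) + 672739) = (-3928914 + 39305/21948)*(2362371/47 + 672739) = -86231765167/21948*33981104/47 = -732562645060851092/257889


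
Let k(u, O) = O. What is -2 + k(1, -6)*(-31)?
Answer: 184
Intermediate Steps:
-2 + k(1, -6)*(-31) = -2 - 6*(-31) = -2 + 186 = 184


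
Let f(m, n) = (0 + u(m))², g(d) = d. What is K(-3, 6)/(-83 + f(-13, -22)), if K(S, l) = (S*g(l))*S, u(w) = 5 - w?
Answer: 54/241 ≈ 0.22407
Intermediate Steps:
K(S, l) = l*S² (K(S, l) = (S*l)*S = l*S²)
f(m, n) = (5 - m)² (f(m, n) = (0 + (5 - m))² = (5 - m)²)
K(-3, 6)/(-83 + f(-13, -22)) = (6*(-3)²)/(-83 + (-5 - 13)²) = (6*9)/(-83 + (-18)²) = 54/(-83 + 324) = 54/241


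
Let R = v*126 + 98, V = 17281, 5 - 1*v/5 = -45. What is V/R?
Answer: 17281/31598 ≈ 0.54690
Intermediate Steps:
v = 250 (v = 25 - 5*(-45) = 25 + 225 = 250)
R = 31598 (R = 250*126 + 98 = 31500 + 98 = 31598)
V/R = 17281/31598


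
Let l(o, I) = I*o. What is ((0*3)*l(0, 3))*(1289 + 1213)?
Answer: 0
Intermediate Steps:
((0*3)*l(0, 3))*(1289 + 1213) = ((0*3)*(3*0))*(1289 + 1213) = (0*0)*2502 = 0*2502 = 0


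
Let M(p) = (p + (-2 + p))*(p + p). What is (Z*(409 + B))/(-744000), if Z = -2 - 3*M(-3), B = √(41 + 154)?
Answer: 29857/372000 + 73*√195/372000 ≈ 0.083001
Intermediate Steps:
M(p) = 2*p*(-2 + 2*p) (M(p) = (-2 + 2*p)*(2*p) = 2*p*(-2 + 2*p))
B = √195 ≈ 13.964
Z = -146 (Z = -2 - 12*(-3)*(-1 - 3) = -2 - 12*(-3)*(-4) = -2 - 3*48 = -2 - 144 = -146)
(Z*(409 + B))/(-744000) = -146*(409 + √195)/(-744000) = (-59714 - 146*√195)*(-1/744000) = 29857/372000 + 73*√195/372000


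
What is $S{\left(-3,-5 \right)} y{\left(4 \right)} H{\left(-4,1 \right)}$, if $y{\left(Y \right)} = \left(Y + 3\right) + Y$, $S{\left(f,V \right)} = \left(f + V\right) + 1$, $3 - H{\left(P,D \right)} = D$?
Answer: $-154$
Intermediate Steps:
$H{\left(P,D \right)} = 3 - D$
$S{\left(f,V \right)} = 1 + V + f$ ($S{\left(f,V \right)} = \left(V + f\right) + 1 = 1 + V + f$)
$y{\left(Y \right)} = 3 + 2 Y$ ($y{\left(Y \right)} = \left(3 + Y\right) + Y = 3 + 2 Y$)
$S{\left(-3,-5 \right)} y{\left(4 \right)} H{\left(-4,1 \right)} = \left(1 - 5 - 3\right) \left(3 + 2 \cdot 4\right) \left(3 - 1\right) = - 7 \left(3 + 8\right) \left(3 - 1\right) = \left(-7\right) 11 \cdot 2 = \left(-77\right) 2 = -154$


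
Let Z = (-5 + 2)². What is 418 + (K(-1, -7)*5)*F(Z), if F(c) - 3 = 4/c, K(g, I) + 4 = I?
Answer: 2057/9 ≈ 228.56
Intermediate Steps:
K(g, I) = -4 + I
Z = 9 (Z = (-3)² = 9)
F(c) = 3 + 4/c
418 + (K(-1, -7)*5)*F(Z) = 418 + ((-4 - 7)*5)*(3 + 4/9) = 418 + (-11*5)*(3 + 4*(⅑)) = 418 - 55*(3 + 4/9) = 418 - 55*31/9 = 418 - 1705/9 = 2057/9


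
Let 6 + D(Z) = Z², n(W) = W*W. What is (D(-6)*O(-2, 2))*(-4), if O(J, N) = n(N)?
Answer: -480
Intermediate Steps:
n(W) = W²
D(Z) = -6 + Z²
O(J, N) = N²
(D(-6)*O(-2, 2))*(-4) = ((-6 + (-6)²)*2²)*(-4) = ((-6 + 36)*4)*(-4) = (30*4)*(-4) = 120*(-4) = -480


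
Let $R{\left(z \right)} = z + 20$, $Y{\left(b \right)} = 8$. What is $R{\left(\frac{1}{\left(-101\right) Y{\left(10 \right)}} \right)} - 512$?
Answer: $- \frac{397537}{808} \approx -492.0$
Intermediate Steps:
$R{\left(z \right)} = 20 + z$
$R{\left(\frac{1}{\left(-101\right) Y{\left(10 \right)}} \right)} - 512 = \left(20 + \frac{1}{\left(-101\right) 8}\right) - 512 = \left(20 - \frac{1}{808}\right) - 512 = \frac{16159}{808} - 512 = - \frac{397537}{808}$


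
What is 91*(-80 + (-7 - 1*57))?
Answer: -13104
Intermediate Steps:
91*(-80 + (-7 - 1*57)) = 91*(-80 + (-7 - 57)) = 91*(-80 - 64) = 91*(-144) = -13104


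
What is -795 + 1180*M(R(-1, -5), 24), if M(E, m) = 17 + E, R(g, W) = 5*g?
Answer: 13365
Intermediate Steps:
-795 + 1180*M(R(-1, -5), 24) = -795 + 1180*(17 + 5*(-1)) = -795 + 1180*(17 - 5) = -795 + 1180*12 = -795 + 14160 = 13365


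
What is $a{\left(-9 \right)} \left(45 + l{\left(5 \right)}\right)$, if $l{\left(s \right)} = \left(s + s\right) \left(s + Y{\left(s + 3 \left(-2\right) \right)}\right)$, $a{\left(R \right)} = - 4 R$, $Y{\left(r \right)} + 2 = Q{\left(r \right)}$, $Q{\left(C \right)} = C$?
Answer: $2340$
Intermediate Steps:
$Y{\left(r \right)} = -2 + r$
$l{\left(s \right)} = 2 s \left(-8 + 2 s\right)$ ($l{\left(s \right)} = \left(s + s\right) \left(s + \left(-2 + \left(s + 3 \left(-2\right)\right)\right)\right) = 2 s \left(s + \left(-2 + \left(s - 6\right)\right)\right) = 2 s \left(s + \left(-2 + \left(-6 + s\right)\right)\right) = 2 s \left(s + \left(-8 + s\right)\right) = 2 s \left(-8 + 2 s\right)$)
$a{\left(-9 \right)} \left(45 + l{\left(5 \right)}\right) = \left(-4\right) \left(-9\right) \left(45 + 4 \cdot 5 \left(-4 + 5\right)\right) = 36 \left(45 + 4 \cdot 5 \cdot 1\right) = 36 \left(45 + 20\right) = 36 \cdot 65 = 2340$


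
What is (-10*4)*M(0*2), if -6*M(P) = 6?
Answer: 40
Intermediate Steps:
M(P) = -1 (M(P) = -⅙*6 = -1)
(-10*4)*M(0*2) = -10*4*(-1) = -40*(-1) = 40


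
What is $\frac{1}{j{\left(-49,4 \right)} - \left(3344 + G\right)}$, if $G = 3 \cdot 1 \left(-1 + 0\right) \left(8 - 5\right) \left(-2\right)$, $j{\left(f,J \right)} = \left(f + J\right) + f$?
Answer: $- \frac{1}{3456} \approx -0.00028935$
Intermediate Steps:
$j{\left(f,J \right)} = J + 2 f$ ($j{\left(f,J \right)} = \left(J + f\right) + f = J + 2 f$)
$G = 18$ ($G = 3 \cdot 1 \left(\left(-1\right) 3\right) \left(-2\right) = 3 \cdot 1 \left(-3\right) \left(-2\right) = 3 \left(\left(-3\right) \left(-2\right)\right) = 3 \cdot 6 = 18$)
$\frac{1}{j{\left(-49,4 \right)} - \left(3344 + G\right)} = \frac{1}{\left(4 + 2 \left(-49\right)\right) - 3362} = \frac{1}{\left(4 - 98\right) - 3362} = \frac{1}{-94 - 3362} = \frac{1}{-3456} = - \frac{1}{3456}$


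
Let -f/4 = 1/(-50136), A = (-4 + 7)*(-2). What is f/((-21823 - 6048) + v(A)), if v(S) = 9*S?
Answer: -1/350011950 ≈ -2.8570e-9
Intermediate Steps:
A = -6 (A = 3*(-2) = -6)
f = 1/12534 (f = -4/(-50136) = -4*(-1/50136) = 1/12534 ≈ 7.9783e-5)
f/((-21823 - 6048) + v(A)) = 1/(12534*((-21823 - 6048) + 9*(-6))) = 1/(12534*(-27871 - 54)) = (1/12534)/(-27925) = (1/12534)*(-1/27925) = -1/350011950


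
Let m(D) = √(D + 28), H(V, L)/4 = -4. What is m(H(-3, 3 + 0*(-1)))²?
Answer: 12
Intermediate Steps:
H(V, L) = -16 (H(V, L) = 4*(-4) = -16)
m(D) = √(28 + D)
m(H(-3, 3 + 0*(-1)))² = (√(28 - 16))² = (√12)² = (2*√3)² = 12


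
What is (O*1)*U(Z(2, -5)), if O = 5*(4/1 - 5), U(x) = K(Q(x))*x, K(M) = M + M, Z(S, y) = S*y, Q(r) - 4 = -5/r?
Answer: 450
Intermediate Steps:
Q(r) = 4 - 5/r
K(M) = 2*M
U(x) = x*(8 - 10/x) (U(x) = (2*(4 - 5/x))*x = (8 - 10/x)*x = x*(8 - 10/x))
O = -5 (O = 5*(4*1 - 5) = 5*(4 - 5) = 5*(-1) = -5)
(O*1)*U(Z(2, -5)) = (-5*1)*(-10 + 8*(2*(-5))) = -5*(-10 + 8*(-10)) = -5*(-10 - 80) = -5*(-90) = 450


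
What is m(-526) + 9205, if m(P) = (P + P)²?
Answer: 1115909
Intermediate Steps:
m(P) = 4*P² (m(P) = (2*P)² = 4*P²)
m(-526) + 9205 = 4*(-526)² + 9205 = 4*276676 + 9205 = 1106704 + 9205 = 1115909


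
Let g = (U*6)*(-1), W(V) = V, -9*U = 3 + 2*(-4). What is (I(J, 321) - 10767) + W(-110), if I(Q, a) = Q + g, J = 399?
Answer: -31444/3 ≈ -10481.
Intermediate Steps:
U = 5/9 (U = -(3 + 2*(-4))/9 = -(3 - 8)/9 = -⅑*(-5) = 5/9 ≈ 0.55556)
g = -10/3 (g = ((5/9)*6)*(-1) = (10/3)*(-1) = -10/3 ≈ -3.3333)
I(Q, a) = -10/3 + Q (I(Q, a) = Q - 10/3 = -10/3 + Q)
(I(J, 321) - 10767) + W(-110) = ((-10/3 + 399) - 10767) - 110 = (1187/3 - 10767) - 110 = -31114/3 - 110 = -31444/3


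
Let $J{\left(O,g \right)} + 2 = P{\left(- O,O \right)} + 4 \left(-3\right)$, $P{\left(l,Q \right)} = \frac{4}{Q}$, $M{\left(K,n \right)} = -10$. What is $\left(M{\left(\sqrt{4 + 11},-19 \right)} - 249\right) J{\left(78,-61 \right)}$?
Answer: $\frac{140896}{39} \approx 3612.7$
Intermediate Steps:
$J{\left(O,g \right)} = -14 + \frac{4}{O}$ ($J{\left(O,g \right)} = -2 + \left(\frac{4}{O} + 4 \left(-3\right)\right) = -2 - \left(12 - \frac{4}{O}\right) = -14 + \frac{4}{O}$)
$\left(M{\left(\sqrt{4 + 11},-19 \right)} - 249\right) J{\left(78,-61 \right)} = \left(-10 - 249\right) \left(-14 + \frac{4}{78}\right) = \left(-10 - 249\right) \left(-14 + 4 \cdot \frac{1}{78}\right) = - 259 \left(-14 + \frac{2}{39}\right) = \left(-259\right) \left(- \frac{544}{39}\right) = \frac{140896}{39}$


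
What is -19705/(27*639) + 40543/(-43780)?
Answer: -1562173279/755336340 ≈ -2.0682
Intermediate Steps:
-19705/(27*639) + 40543/(-43780) = -19705/17253 + 40543*(-1/43780) = -19705*1/17253 - 40543/43780 = -19705/17253 - 40543/43780 = -1562173279/755336340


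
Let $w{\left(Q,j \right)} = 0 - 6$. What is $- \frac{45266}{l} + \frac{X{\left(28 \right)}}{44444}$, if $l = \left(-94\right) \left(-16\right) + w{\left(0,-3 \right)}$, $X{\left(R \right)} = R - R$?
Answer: $- \frac{22633}{749} \approx -30.218$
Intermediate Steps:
$X{\left(R \right)} = 0$
$w{\left(Q,j \right)} = -6$ ($w{\left(Q,j \right)} = 0 - 6 = -6$)
$l = 1498$ ($l = \left(-94\right) \left(-16\right) - 6 = 1504 - 6 = 1498$)
$- \frac{45266}{l} + \frac{X{\left(28 \right)}}{44444} = - \frac{45266}{1498} + \frac{0}{44444} = \left(-45266\right) \frac{1}{1498} + 0 \cdot \frac{1}{44444} = - \frac{22633}{749} + 0 = - \frac{22633}{749}$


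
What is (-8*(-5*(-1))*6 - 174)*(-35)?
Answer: 14490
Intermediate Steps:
(-8*(-5*(-1))*6 - 174)*(-35) = (-40*6 - 174)*(-35) = (-8*30 - 174)*(-35) = (-240 - 174)*(-35) = -414*(-35) = 14490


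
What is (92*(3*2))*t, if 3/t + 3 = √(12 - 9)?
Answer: -828 - 276*√3 ≈ -1306.0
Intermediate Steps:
t = 3/(-3 + √3) (t = 3/(-3 + √(12 - 9)) = 3/(-3 + √3) ≈ -2.3660)
(92*(3*2))*t = (92*(3*2))*(-3/2 - √3/2) = (92*6)*(-3/2 - √3/2) = 552*(-3/2 - √3/2) = -828 - 276*√3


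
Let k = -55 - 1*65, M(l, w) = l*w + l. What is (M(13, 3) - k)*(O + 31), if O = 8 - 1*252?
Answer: -36636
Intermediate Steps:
M(l, w) = l + l*w
O = -244 (O = 8 - 252 = -244)
k = -120 (k = -55 - 65 = -120)
(M(13, 3) - k)*(O + 31) = (13*(1 + 3) - 1*(-120))*(-244 + 31) = (13*4 + 120)*(-213) = (52 + 120)*(-213) = 172*(-213) = -36636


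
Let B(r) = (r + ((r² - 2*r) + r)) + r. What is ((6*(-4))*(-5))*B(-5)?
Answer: 2400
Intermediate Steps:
B(r) = r + r² (B(r) = (r + (r² - r)) + r = r² + r = r + r²)
((6*(-4))*(-5))*B(-5) = ((6*(-4))*(-5))*(-5*(1 - 5)) = (-24*(-5))*(-5*(-4)) = 120*20 = 2400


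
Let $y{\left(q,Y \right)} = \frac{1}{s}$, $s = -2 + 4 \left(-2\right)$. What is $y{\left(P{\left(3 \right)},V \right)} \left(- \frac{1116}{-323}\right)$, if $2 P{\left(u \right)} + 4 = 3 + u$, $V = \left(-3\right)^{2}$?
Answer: $- \frac{558}{1615} \approx -0.34551$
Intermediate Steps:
$s = -10$ ($s = -2 - 8 = -10$)
$V = 9$
$P{\left(u \right)} = - \frac{1}{2} + \frac{u}{2}$ ($P{\left(u \right)} = -2 + \frac{3 + u}{2} = -2 + \left(\frac{3}{2} + \frac{u}{2}\right) = - \frac{1}{2} + \frac{u}{2}$)
$y{\left(q,Y \right)} = - \frac{1}{10}$ ($y{\left(q,Y \right)} = \frac{1}{-10} = - \frac{1}{10}$)
$y{\left(P{\left(3 \right)},V \right)} \left(- \frac{1116}{-323}\right) = - \frac{\left(-1116\right) \frac{1}{-323}}{10} = - \frac{\left(-1116\right) \left(- \frac{1}{323}\right)}{10} = \left(- \frac{1}{10}\right) \frac{1116}{323} = - \frac{558}{1615}$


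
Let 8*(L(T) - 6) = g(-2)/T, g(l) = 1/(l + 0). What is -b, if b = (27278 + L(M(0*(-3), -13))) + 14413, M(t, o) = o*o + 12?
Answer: -120754511/2896 ≈ -41697.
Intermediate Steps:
g(l) = 1/l
M(t, o) = 12 + o**2 (M(t, o) = o**2 + 12 = 12 + o**2)
L(T) = 6 - 1/(16*T) (L(T) = 6 + (1/((-2)*T))/8 = 6 + (-1/(2*T))/8 = 6 - 1/(16*T))
b = 120754511/2896 (b = (27278 + (6 - 1/(16*(12 + (-13)**2)))) + 14413 = (27278 + (6 - 1/(16*(12 + 169)))) + 14413 = (27278 + (6 - 1/16/181)) + 14413 = (27278 + (6 - 1/16*1/181)) + 14413 = (27278 + (6 - 1/2896)) + 14413 = (27278 + 17375/2896) + 14413 = 79014463/2896 + 14413 = 120754511/2896 ≈ 41697.)
-b = -1*120754511/2896 = -120754511/2896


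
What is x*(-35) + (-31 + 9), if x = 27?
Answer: -967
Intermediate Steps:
x*(-35) + (-31 + 9) = 27*(-35) + (-31 + 9) = -945 - 22 = -967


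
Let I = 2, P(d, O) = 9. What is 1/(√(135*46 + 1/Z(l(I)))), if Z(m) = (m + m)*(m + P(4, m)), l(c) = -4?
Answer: 2*√2483990/248399 ≈ 0.012690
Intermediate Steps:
Z(m) = 2*m*(9 + m) (Z(m) = (m + m)*(m + 9) = (2*m)*(9 + m) = 2*m*(9 + m))
1/(√(135*46 + 1/Z(l(I)))) = 1/(√(135*46 + 1/(2*(-4)*(9 - 4)))) = 1/(√(6210 + 1/(2*(-4)*5))) = 1/(√(6210 + 1/(-40))) = 1/(√(6210 - 1/40)) = 1/(√(248399/40)) = 1/(√2483990/20) = 2*√2483990/248399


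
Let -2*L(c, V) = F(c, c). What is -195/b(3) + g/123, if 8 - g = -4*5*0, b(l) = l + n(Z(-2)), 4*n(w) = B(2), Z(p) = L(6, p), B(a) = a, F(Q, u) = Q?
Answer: -47914/861 ≈ -55.649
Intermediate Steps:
L(c, V) = -c/2
Z(p) = -3 (Z(p) = -1/2*6 = -3)
n(w) = 1/2 (n(w) = (1/4)*2 = 1/2)
b(l) = 1/2 + l (b(l) = l + 1/2 = 1/2 + l)
g = 8 (g = 8 - (-4*5)*0 = 8 - (-20)*0 = 8 - 1*0 = 8 + 0 = 8)
-195/b(3) + g/123 = -195/(1/2 + 3) + 8/123 = -195/7/2 + 8*(1/123) = -195*2/7 + 8/123 = -390/7 + 8/123 = -47914/861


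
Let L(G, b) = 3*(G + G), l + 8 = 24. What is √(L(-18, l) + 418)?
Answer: √310 ≈ 17.607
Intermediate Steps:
l = 16 (l = -8 + 24 = 16)
L(G, b) = 6*G (L(G, b) = 3*(2*G) = 6*G)
√(L(-18, l) + 418) = √(6*(-18) + 418) = √(-108 + 418) = √310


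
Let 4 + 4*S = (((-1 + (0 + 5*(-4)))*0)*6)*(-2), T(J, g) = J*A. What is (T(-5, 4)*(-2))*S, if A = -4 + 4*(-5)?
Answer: 240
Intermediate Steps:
A = -24 (A = -4 - 20 = -24)
T(J, g) = -24*J (T(J, g) = J*(-24) = -24*J)
S = -1 (S = -1 + ((((-1 + (0 + 5*(-4)))*0)*6)*(-2))/4 = -1 + ((((-1 + (0 - 20))*0)*6)*(-2))/4 = -1 + ((((-1 - 20)*0)*6)*(-2))/4 = -1 + ((-21*0*6)*(-2))/4 = -1 + ((0*6)*(-2))/4 = -1 + (0*(-2))/4 = -1 + (¼)*0 = -1 + 0 = -1)
(T(-5, 4)*(-2))*S = (-24*(-5)*(-2))*(-1) = (120*(-2))*(-1) = -240*(-1) = 240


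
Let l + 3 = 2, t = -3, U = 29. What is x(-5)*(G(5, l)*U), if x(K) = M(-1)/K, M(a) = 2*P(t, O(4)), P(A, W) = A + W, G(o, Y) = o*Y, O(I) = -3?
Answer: -348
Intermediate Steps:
l = -1 (l = -3 + 2 = -1)
G(o, Y) = Y*o
M(a) = -12 (M(a) = 2*(-3 - 3) = 2*(-6) = -12)
x(K) = -12/K
x(-5)*(G(5, l)*U) = (-12/(-5))*(-1*5*29) = (-12*(-1/5))*(-5*29) = (12/5)*(-145) = -348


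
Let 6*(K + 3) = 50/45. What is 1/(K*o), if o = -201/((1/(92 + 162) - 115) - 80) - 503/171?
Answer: 12035547/64731412 ≈ 0.18593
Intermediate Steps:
K = -76/27 (K = -3 + (50/45)/6 = -3 + (50*(1/45))/6 = -3 + (⅙)*(10/9) = -3 + 5/27 = -76/27 ≈ -2.8148)
o = -16182853/8469459 (o = -201/((1/254 - 115) - 80) - 503*1/171 = -201/((1/254 - 115) - 80) - 503/171 = -201/(-29209/254 - 80) - 503/171 = -201/(-49529/254) - 503/171 = -201*(-254/49529) - 503/171 = 51054/49529 - 503/171 = -16182853/8469459 ≈ -1.9107)
1/(K*o) = 1/(-76/27*(-16182853/8469459)) = 1/(64731412/12035547) = 12035547/64731412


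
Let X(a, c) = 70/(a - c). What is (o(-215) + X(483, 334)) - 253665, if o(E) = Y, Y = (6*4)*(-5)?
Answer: -37813895/149 ≈ -2.5378e+5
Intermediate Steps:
Y = -120 (Y = 24*(-5) = -120)
o(E) = -120
(o(-215) + X(483, 334)) - 253665 = (-120 + 70/(483 - 1*334)) - 253665 = (-120 + 70/(483 - 334)) - 253665 = (-120 + 70/149) - 253665 = -17810/149 - 253665 = -37813895/149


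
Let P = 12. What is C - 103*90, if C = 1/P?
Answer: -111239/12 ≈ -9269.9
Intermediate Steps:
C = 1/12 ≈ 0.083333
C - 103*90 = 1/12 - 103*90 = 1/12 - 9270 = -111239/12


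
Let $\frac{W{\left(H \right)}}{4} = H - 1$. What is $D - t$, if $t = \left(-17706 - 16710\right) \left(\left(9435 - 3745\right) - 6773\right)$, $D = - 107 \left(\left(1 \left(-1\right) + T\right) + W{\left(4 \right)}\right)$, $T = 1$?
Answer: $-37273812$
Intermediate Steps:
$W{\left(H \right)} = -4 + 4 H$ ($W{\left(H \right)} = 4 \left(H - 1\right) = 4 \left(-1 + H\right) = -4 + 4 H$)
$D = -1284$ ($D = - 107 \left(\left(1 \left(-1\right) + 1\right) + \left(-4 + 4 \cdot 4\right)\right) = - 107 \left(\left(-1 + 1\right) + \left(-4 + 16\right)\right) = - 107 \left(0 + 12\right) = \left(-107\right) 12 = -1284$)
$t = 37272528$ ($t = - 34416 \left(5690 - 6773\right) = \left(-34416\right) \left(-1083\right) = 37272528$)
$D - t = -1284 - 37272528 = -37273812$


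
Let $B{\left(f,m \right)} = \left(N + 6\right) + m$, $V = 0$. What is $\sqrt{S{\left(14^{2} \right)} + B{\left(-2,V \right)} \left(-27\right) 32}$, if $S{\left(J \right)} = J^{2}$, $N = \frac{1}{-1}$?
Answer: $4 \sqrt{2131} \approx 184.65$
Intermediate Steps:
$N = -1$
$B{\left(f,m \right)} = 5 + m$ ($B{\left(f,m \right)} = \left(-1 + 6\right) + m = 5 + m$)
$\sqrt{S{\left(14^{2} \right)} + B{\left(-2,V \right)} \left(-27\right) 32} = \sqrt{\left(14^{2}\right)^{2} + \left(5 + 0\right) \left(-27\right) 32} = \sqrt{196^{2} + 5 \left(-27\right) 32} = \sqrt{38416 - 4320} = \sqrt{34096} = 4 \sqrt{2131}$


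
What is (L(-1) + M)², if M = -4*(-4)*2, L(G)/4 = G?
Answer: 784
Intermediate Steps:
L(G) = 4*G
M = 32 (M = 16*2 = 32)
(L(-1) + M)² = (4*(-1) + 32)² = (-4 + 32)² = 28² = 784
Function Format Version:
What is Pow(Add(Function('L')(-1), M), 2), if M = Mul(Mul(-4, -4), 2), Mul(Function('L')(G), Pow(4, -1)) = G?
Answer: 784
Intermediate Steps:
Function('L')(G) = Mul(4, G)
M = 32 (M = Mul(16, 2) = 32)
Pow(Add(Function('L')(-1), M), 2) = Pow(Add(Mul(4, -1), 32), 2) = Pow(Add(-4, 32), 2) = Pow(28, 2) = 784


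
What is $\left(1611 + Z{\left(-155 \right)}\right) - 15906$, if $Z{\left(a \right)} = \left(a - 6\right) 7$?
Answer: $-15422$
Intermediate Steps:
$Z{\left(a \right)} = -42 + 7 a$ ($Z{\left(a \right)} = \left(-6 + a\right) 7 = -42 + 7 a$)
$\left(1611 + Z{\left(-155 \right)}\right) - 15906 = \left(1611 + \left(-42 + 7 \left(-155\right)\right)\right) - 15906 = \left(1611 - 1127\right) - 15906 = 484 - 15906 = -15422$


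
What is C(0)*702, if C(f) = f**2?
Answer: 0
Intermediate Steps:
C(0)*702 = 0**2*702 = 0*702 = 0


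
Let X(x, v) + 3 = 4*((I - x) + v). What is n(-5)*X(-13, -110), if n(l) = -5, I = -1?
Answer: 1975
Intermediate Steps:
X(x, v) = -7 - 4*x + 4*v (X(x, v) = -3 + 4*((-1 - x) + v) = -3 + 4*(-1 + v - x) = -3 + (-4 - 4*x + 4*v) = -7 - 4*x + 4*v)
n(-5)*X(-13, -110) = -5*(-7 - 4*(-13) + 4*(-110)) = -5*(-7 + 52 - 440) = -5*(-395) = 1975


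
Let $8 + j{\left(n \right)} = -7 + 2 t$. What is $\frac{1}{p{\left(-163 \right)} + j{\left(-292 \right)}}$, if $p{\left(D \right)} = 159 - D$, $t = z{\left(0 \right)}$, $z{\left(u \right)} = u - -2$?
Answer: $\frac{1}{311} \approx 0.0032154$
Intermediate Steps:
$z{\left(u \right)} = 2 + u$ ($z{\left(u \right)} = u + 2 = 2 + u$)
$t = 2$ ($t = 2 + 0 = 2$)
$j{\left(n \right)} = -11$ ($j{\left(n \right)} = -8 + \left(-7 + 2 \cdot 2\right) = -8 + \left(-7 + 4\right) = -8 - 3 = -11$)
$\frac{1}{p{\left(-163 \right)} + j{\left(-292 \right)}} = \frac{1}{\left(159 - -163\right) - 11} = \frac{1}{\left(159 + 163\right) - 11} = \frac{1}{322 - 11} = \frac{1}{311}$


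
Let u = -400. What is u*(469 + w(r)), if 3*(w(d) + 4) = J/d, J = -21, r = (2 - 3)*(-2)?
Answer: -184600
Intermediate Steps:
r = 2 (r = -1*(-2) = 2)
w(d) = -4 - 7/d (w(d) = -4 + (-21/d)/3 = -4 - 7/d)
u*(469 + w(r)) = -400*(469 + (-4 - 7/2)) = -400*(469 - 15/2) = -400*923/2 = -184600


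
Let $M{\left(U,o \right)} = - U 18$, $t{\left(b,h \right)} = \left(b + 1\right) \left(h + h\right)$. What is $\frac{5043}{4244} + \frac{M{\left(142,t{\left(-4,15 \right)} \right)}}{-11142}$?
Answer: $\frac{3724265}{2627036} \approx 1.4177$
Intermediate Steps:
$t{\left(b,h \right)} = 2 h \left(1 + b\right)$ ($t{\left(b,h \right)} = \left(1 + b\right) 2 h = 2 h \left(1 + b\right)$)
$M{\left(U,o \right)} = - 18 U$
$\frac{5043}{4244} + \frac{M{\left(142,t{\left(-4,15 \right)} \right)}}{-11142} = \frac{5043}{4244} + \frac{\left(-18\right) 142}{-11142} = 5043 \cdot \frac{1}{4244} - - \frac{142}{619} = \frac{5043}{4244} + \frac{142}{619} = \frac{3724265}{2627036}$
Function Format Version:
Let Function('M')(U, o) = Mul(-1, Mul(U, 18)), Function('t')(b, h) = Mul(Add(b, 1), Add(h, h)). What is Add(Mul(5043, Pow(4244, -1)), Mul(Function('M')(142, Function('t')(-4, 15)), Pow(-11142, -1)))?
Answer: Rational(3724265, 2627036) ≈ 1.4177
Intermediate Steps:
Function('t')(b, h) = Mul(2, h, Add(1, b)) (Function('t')(b, h) = Mul(Add(1, b), Mul(2, h)) = Mul(2, h, Add(1, b)))
Function('M')(U, o) = Mul(-18, U) (Function('M')(U, o) = Mul(-1, Mul(18, U)) = Mul(-18, U))
Add(Mul(5043, Pow(4244, -1)), Mul(Function('M')(142, Function('t')(-4, 15)), Pow(-11142, -1))) = Add(Mul(5043, Pow(4244, -1)), Mul(Mul(-18, 142), Pow(-11142, -1))) = Add(Mul(5043, Rational(1, 4244)), Mul(-2556, Rational(-1, 11142))) = Add(Rational(5043, 4244), Rational(142, 619)) = Rational(3724265, 2627036)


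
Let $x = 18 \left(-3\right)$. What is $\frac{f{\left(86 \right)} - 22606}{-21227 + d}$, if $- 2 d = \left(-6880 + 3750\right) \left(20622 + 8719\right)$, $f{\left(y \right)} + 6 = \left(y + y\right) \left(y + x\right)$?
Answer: $- \frac{8554}{22948719} \approx -0.00037274$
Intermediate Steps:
$x = -54$
$f{\left(y \right)} = -6 + 2 y \left(-54 + y\right)$ ($f{\left(y \right)} = -6 + \left(y + y\right) \left(y - 54\right) = -6 + 2 y \left(-54 + y\right)$)
$d = 45918665$ ($d = - \frac{\left(-6880 + 3750\right) \left(20622 + 8719\right)}{2} = - \frac{\left(-3130\right) 29341}{2} = \left(- \frac{1}{2}\right) \left(-91837330\right) = 45918665$)
$\frac{f{\left(86 \right)} - 22606}{-21227 + d} = \frac{\left(-6 - 9288 + 2 \cdot 86^{2}\right) - 22606}{-21227 + 45918665} = \frac{\left(-6 - 9288 + 2 \cdot 7396\right) - 22606}{45897438} = \left(\left(-6 - 9288 + 14792\right) - 22606\right) \frac{1}{45897438} = \left(5498 - 22606\right) \frac{1}{45897438} = \left(-17108\right) \frac{1}{45897438} = - \frac{8554}{22948719}$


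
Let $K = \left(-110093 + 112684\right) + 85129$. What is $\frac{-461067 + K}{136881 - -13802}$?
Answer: $- \frac{28719}{11591} \approx -2.4777$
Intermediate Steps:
$K = 87720$ ($K = 2591 + 85129 = 87720$)
$\frac{-461067 + K}{136881 - -13802} = \frac{-461067 + 87720}{136881 - -13802} = - \frac{373347}{136881 + \left(13889 - 87\right)} = - \frac{373347}{136881 + 13802} = - \frac{373347}{150683} = \left(-373347\right) \frac{1}{150683} = - \frac{28719}{11591}$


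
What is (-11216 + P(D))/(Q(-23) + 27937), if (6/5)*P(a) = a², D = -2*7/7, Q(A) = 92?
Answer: -33638/84087 ≈ -0.40004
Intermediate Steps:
D = -2 (D = -14*⅐ = -2)
P(a) = 5*a²/6
(-11216 + P(D))/(Q(-23) + 27937) = (-11216 + (⅚)*(-2)²)/(92 + 27937) = (-11216 + (⅚)*4)/28029 = (-11216 + 10/3)*(1/28029) = -33638/3*1/28029 = -33638/84087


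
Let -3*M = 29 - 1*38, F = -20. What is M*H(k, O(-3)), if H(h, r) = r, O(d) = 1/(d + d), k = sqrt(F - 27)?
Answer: -1/2 ≈ -0.50000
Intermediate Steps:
k = I*sqrt(47) (k = sqrt(-20 - 27) = sqrt(-47) = I*sqrt(47) ≈ 6.8557*I)
O(d) = 1/(2*d)
M = 3 (M = -(29 - 1*38)/3 = -(29 - 38)/3 = -1/3*(-9) = 3)
M*H(k, O(-3)) = 3*((1/2)/(-3)) = 3*((1/2)*(-1/3)) = 3*(-1/6) = -1/2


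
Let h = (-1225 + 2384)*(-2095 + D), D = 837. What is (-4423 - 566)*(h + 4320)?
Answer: 7252519278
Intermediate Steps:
h = -1458022 (h = (-1225 + 2384)*(-2095 + 837) = 1159*(-1258) = -1458022)
(-4423 - 566)*(h + 4320) = (-4423 - 566)*(-1458022 + 4320) = -4989*(-1453702) = 7252519278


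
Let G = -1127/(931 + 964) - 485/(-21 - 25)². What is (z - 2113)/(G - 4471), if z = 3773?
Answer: -6656301200/17931209027 ≈ -0.37121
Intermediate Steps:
G = -3303807/4009820 (G = -1127/1895 - 485/((-46)²) = -1127*1/1895 - 485/2116 = -1127/1895 - 485*1/2116 = -1127/1895 - 485/2116 = -3303807/4009820 ≈ -0.82393)
(z - 2113)/(G - 4471) = (3773 - 2113)/(-3303807/4009820 - 4471) = 1660/(-17931209027/4009820) = 1660*(-4009820/17931209027) = -6656301200/17931209027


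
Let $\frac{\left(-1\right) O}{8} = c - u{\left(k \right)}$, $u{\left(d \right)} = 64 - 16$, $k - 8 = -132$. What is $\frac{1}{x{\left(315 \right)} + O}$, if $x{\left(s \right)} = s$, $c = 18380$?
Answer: $- \frac{1}{146341} \approx -6.8334 \cdot 10^{-6}$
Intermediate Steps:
$k = -124$ ($k = 8 - 132 = -124$)
$u{\left(d \right)} = 48$ ($u{\left(d \right)} = 64 - 16 = 48$)
$O = -146656$ ($O = - 8 \left(18380 - 48\right) = \left(-8\right) 18332 = -146656$)
$\frac{1}{x{\left(315 \right)} + O} = \frac{1}{315 - 146656} = \frac{1}{-146341} = - \frac{1}{146341}$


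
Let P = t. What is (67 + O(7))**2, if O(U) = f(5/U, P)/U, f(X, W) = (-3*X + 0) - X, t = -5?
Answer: 10647169/2401 ≈ 4434.5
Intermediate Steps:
P = -5
f(X, W) = -4*X (f(X, W) = -3*X - X = -4*X)
O(U) = -20/U**2 (O(U) = (-20/U)/U = -20/U**2)
(67 + O(7))**2 = (67 - 20/7**2)**2 = (67 - 20*1/49)**2 = (67 - 20/49)**2 = (3263/49)**2 = 10647169/2401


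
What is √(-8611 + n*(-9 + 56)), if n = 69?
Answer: 2*I*√1342 ≈ 73.267*I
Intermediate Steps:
√(-8611 + n*(-9 + 56)) = √(-8611 + 69*(-9 + 56)) = √(-8611 + 69*47) = √(-8611 + 3243) = √(-5368) = 2*I*√1342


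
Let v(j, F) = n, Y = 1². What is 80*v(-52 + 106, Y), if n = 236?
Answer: 18880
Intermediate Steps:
Y = 1
v(j, F) = 236
80*v(-52 + 106, Y) = 80*236 = 18880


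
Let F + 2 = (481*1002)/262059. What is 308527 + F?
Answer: 26950744979/87353 ≈ 3.0853e+5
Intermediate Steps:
F = -14052/87353 (F = -2 + (481*1002)/262059 = -2 + 481962*(1/262059) = -2 + 160654/87353 = -14052/87353 ≈ -0.16086)
308527 + F = 308527 - 14052/87353 = 26950744979/87353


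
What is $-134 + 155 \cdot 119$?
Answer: $18311$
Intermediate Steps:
$-134 + 155 \cdot 119 = -134 + 18445 = 18311$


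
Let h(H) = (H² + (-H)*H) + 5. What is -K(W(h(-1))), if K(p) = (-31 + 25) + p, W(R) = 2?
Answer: 4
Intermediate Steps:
h(H) = 5 (h(H) = (H² - H²) + 5 = 0 + 5 = 5)
K(p) = -6 + p
-K(W(h(-1))) = -(-6 + 2) = -1*(-4) = 4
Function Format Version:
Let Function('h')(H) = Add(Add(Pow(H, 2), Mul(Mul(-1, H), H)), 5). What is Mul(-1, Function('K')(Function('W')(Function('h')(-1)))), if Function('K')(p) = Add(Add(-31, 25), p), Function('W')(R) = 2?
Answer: 4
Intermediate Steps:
Function('h')(H) = 5 (Function('h')(H) = Add(Add(Pow(H, 2), Mul(-1, Pow(H, 2))), 5) = Add(0, 5) = 5)
Function('K')(p) = Add(-6, p)
Mul(-1, Function('K')(Function('W')(Function('h')(-1)))) = Mul(-1, Add(-6, 2)) = Mul(-1, -4) = 4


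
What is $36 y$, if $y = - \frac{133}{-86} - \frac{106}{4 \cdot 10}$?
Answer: $- \frac{8541}{215} \approx -39.726$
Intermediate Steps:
$y = - \frac{949}{860}$ ($y = \left(-133\right) \left(- \frac{1}{86}\right) - \frac{106}{40} = \frac{133}{86} - \frac{53}{20} = - \frac{949}{860} \approx -1.1035$)
$36 y = 36 \left(- \frac{949}{860}\right) = - \frac{8541}{215}$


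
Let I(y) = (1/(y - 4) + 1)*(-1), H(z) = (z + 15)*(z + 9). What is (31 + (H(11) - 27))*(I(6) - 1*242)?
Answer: -127594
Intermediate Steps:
H(z) = (9 + z)*(15 + z) (H(z) = (15 + z)*(9 + z) = (9 + z)*(15 + z))
I(y) = -1 - 1/(-4 + y) (I(y) = (1/(-4 + y) + 1)*(-1) = (1 + 1/(-4 + y))*(-1) = -1 - 1/(-4 + y))
(31 + (H(11) - 27))*(I(6) - 1*242) = (31 + ((135 + 11² + 24*11) - 27))*((3 - 1*6)/(-4 + 6) - 1*242) = (31 + ((135 + 121 + 264) - 27))*((3 - 6)/2 - 242) = (31 + (520 - 27))*((½)*(-3) - 242) = (31 + 493)*(-3/2 - 242) = 524*(-487/2) = -127594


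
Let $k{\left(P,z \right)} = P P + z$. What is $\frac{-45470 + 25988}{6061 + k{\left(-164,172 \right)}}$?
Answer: $- \frac{6494}{11043} \approx -0.58807$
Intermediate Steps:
$k{\left(P,z \right)} = z + P^{2}$ ($k{\left(P,z \right)} = P^{2} + z = z + P^{2}$)
$\frac{-45470 + 25988}{6061 + k{\left(-164,172 \right)}} = \frac{-45470 + 25988}{6061 + \left(172 + \left(-164\right)^{2}\right)} = - \frac{19482}{6061 + \left(172 + 26896\right)} = - \frac{19482}{6061 + 27068} = - \frac{19482}{33129} = \left(-19482\right) \frac{1}{33129} = - \frac{6494}{11043}$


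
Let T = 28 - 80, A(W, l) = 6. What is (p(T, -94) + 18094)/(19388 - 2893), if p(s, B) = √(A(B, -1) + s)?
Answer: 18094/16495 + I*√46/16495 ≈ 1.0969 + 0.00041117*I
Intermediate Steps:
T = -52
p(s, B) = √(6 + s)
(p(T, -94) + 18094)/(19388 - 2893) = (√(6 - 52) + 18094)/(19388 - 2893) = (√(-46) + 18094)/16495 = (I*√46 + 18094)*(1/16495) = (18094 + I*√46)*(1/16495) = 18094/16495 + I*√46/16495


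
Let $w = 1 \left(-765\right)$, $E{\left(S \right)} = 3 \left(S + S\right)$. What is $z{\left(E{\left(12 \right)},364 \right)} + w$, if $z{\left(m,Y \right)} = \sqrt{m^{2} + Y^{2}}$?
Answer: $-765 + 4 \sqrt{8605} \approx -393.95$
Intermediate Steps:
$E{\left(S \right)} = 6 S$ ($E{\left(S \right)} = 3 \cdot 2 S = 6 S$)
$z{\left(m,Y \right)} = \sqrt{Y^{2} + m^{2}}$
$w = -765$
$z{\left(E{\left(12 \right)},364 \right)} + w = \sqrt{364^{2} + \left(6 \cdot 12\right)^{2}} - 765 = \sqrt{132496 + 72^{2}} - 765 = \sqrt{132496 + 5184} - 765 = \sqrt{137680} - 765 = 4 \sqrt{8605} - 765 = -765 + 4 \sqrt{8605}$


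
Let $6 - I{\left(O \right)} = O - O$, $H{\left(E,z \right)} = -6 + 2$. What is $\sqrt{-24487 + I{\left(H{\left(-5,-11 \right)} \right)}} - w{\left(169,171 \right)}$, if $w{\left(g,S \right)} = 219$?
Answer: $-219 + i \sqrt{24481} \approx -219.0 + 156.46 i$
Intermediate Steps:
$H{\left(E,z \right)} = -4$
$I{\left(O \right)} = 6$ ($I{\left(O \right)} = 6 - \left(O - O\right) = 6 - 0 = 6 + 0 = 6$)
$\sqrt{-24487 + I{\left(H{\left(-5,-11 \right)} \right)}} - w{\left(169,171 \right)} = \sqrt{-24487 + 6} - 219 = \sqrt{-24481} - 219 = i \sqrt{24481} - 219 = -219 + i \sqrt{24481}$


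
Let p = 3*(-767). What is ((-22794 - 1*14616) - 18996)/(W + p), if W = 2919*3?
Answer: -9401/1076 ≈ -8.7370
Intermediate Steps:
p = -2301
W = 8757
((-22794 - 1*14616) - 18996)/(W + p) = ((-22794 - 1*14616) - 18996)/(8757 - 2301) = ((-22794 - 14616) - 18996)/6456 = (-37410 - 18996)*(1/6456) = -56406*1/6456 = -9401/1076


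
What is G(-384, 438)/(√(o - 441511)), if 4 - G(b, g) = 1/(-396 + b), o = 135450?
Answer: -3121*I*√306061/238727580 ≈ -0.0072326*I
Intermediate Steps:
G(b, g) = 4 - 1/(-396 + b)
G(-384, 438)/(√(o - 441511)) = ((-1585 + 4*(-384))/(-396 - 384))/(√(135450 - 441511)) = ((-1585 - 1536)/(-780))/(√(-306061)) = (-1/780*(-3121))/((I*√306061)) = 3121*(-I*√306061/306061)/780 = -3121*I*√306061/238727580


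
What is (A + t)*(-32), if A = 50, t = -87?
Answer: 1184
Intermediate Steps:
(A + t)*(-32) = (50 - 87)*(-32) = -37*(-32) = 1184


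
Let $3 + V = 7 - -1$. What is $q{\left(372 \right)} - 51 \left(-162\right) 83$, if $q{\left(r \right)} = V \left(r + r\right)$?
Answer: $689466$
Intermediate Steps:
$V = 5$ ($V = -3 + \left(7 - -1\right) = -3 + \left(7 + 1\right) = -3 + 8 = 5$)
$q{\left(r \right)} = 10 r$ ($q{\left(r \right)} = 5 \left(r + r\right) = 5 \cdot 2 r = 10 r$)
$q{\left(372 \right)} - 51 \left(-162\right) 83 = 10 \cdot 372 - 51 \left(-162\right) 83 = 3720 - \left(-8262\right) 83 = 3720 - -685746 = 3720 + 685746 = 689466$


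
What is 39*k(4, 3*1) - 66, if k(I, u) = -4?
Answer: -222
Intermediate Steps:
39*k(4, 3*1) - 66 = 39*(-4) - 66 = -156 - 66 = -222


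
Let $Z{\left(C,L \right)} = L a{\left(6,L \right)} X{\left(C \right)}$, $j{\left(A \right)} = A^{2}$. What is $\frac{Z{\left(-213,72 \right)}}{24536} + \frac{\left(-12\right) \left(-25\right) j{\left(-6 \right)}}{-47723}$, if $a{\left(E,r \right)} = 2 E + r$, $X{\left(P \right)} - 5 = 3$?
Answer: $\frac{255505104}{146366441} \approx 1.7457$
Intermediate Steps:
$X{\left(P \right)} = 8$ ($X{\left(P \right)} = 5 + 3 = 8$)
$a{\left(E,r \right)} = r + 2 E$
$Z{\left(C,L \right)} = 8 L \left(12 + L\right)$ ($Z{\left(C,L \right)} = L \left(L + 2 \cdot 6\right) 8 = L \left(L + 12\right) 8 = L \left(12 + L\right) 8 = 8 L \left(12 + L\right)$)
$\frac{Z{\left(-213,72 \right)}}{24536} + \frac{\left(-12\right) \left(-25\right) j{\left(-6 \right)}}{-47723} = \frac{8 \cdot 72 \left(12 + 72\right)}{24536} + \frac{\left(-12\right) \left(-25\right) \left(-6\right)^{2}}{-47723} = 8 \cdot 72 \cdot 84 \cdot \frac{1}{24536} + 300 \cdot 36 \left(- \frac{1}{47723}\right) = 48384 \cdot \frac{1}{24536} + 10800 \left(- \frac{1}{47723}\right) = \frac{6048}{3067} - \frac{10800}{47723} = \frac{255505104}{146366441}$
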